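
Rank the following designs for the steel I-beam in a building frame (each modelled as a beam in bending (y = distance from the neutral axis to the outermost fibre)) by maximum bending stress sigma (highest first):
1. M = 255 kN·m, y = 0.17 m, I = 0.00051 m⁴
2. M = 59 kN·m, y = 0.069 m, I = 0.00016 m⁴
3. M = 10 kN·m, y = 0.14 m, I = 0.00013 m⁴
Model: a beam in bending (y = distance from the neutral axis to the outermost fibre), so sigma = (M·y) / I (SI units).
  Case 1: sigma = (255000 × 0.17) / 0.00051 = 8.5 × 10⁷ Pa = 85 MPa
  Case 2: sigma = (59000 × 0.069) / 0.00016 = 2.544 × 10⁷ Pa = 25.44 MPa
  Case 3: sigma = (10000 × 0.14) / 0.00013 = 1.077 × 10⁷ Pa = 10.77 MPa
Ordering: 85 MPa (case 1) > 25.44 MPa (case 2) > 10.77 MPa (case 3)
Final answer: 1, 2, 3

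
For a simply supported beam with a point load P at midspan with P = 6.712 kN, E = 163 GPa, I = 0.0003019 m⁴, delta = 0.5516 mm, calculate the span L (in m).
Model: a simply supported beam with a point load P at midspan, so delta = (P·L^3) / (48·E·I).
Solve for L: L = ((48·delta·E·I) / P)^(1/3).
Convert to SI units:
  P = 6.712 kN = 6712 N
  E = 163 GPa = 1.63 × 10¹¹ Pa
  delta = 0.5516 mm = 0.0005516 m
Substitute:
  L = ((48 × 0.0005516 × (1.63 × 10¹¹) × 0.0003019) / 6712)^(1/3)
  L = 5.79 m
Final answer: L = 5.79 m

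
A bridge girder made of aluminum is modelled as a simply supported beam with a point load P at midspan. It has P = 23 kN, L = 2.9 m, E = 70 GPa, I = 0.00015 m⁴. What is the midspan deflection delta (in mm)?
Model: a simply supported beam with a point load P at midspan, so delta = (P·L^3) / (48·E·I).
Convert to SI units:
  P = 23 kN = 23000 N
  E = 70 GPa = 7 × 10¹⁰ Pa
Substitute:
  delta = (23000 × 2.9^3) / (48 × (7 × 10¹⁰) × 0.00015)
  delta = 0.001113 m
Convert: delta = 0.001113 m = 1.113 mm
Final answer: delta = 1.113 mm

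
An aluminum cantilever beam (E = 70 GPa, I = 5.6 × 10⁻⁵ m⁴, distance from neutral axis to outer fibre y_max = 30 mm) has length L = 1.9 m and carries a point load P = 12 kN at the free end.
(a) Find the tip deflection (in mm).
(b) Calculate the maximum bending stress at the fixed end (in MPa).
(a) Tip deflection of a cantilever with an end point load: δ = P·L^3 / (3·E·I). Convert P = 12 kN = 12000 N, E = 70 GPa = 7 × 10¹⁰ Pa.
  δ = (12000 × 1.9^3) / (3 × (7 × 10¹⁰) × (5.6 × 10⁻⁵)) = 0.006999 m = 6.999 mm
(b) Maximum bending moment at the fixed end: M = P·L = 12000 × 1.9 = 22800 N·m. Convert y_max = 30 mm = 0.03 m.
  σ = M·y_max / I = (22800 × 0.03) / (5.6 × 10⁻⁵) = 1.221 × 10⁷ Pa = 12.21 MPa
Final answer: (a) δ = 6.999 mm, (b) σ = 12.21 MPa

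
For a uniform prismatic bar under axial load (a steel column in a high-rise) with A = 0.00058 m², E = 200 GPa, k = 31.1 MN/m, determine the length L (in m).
Model: a uniform prismatic bar under axial load, so k = (A·E) / L.
Solve for L: L = (A·E) / k.
Convert to SI units:
  E = 200 GPa = 2 × 10¹¹ Pa
  k = 31.1 MN/m = 3.11 × 10⁷ N/m
Substitute:
  L = (0.00058 × (2 × 10¹¹)) / (3.11 × 10⁷)
  L = 3.73 m
Final answer: L = 3.73 m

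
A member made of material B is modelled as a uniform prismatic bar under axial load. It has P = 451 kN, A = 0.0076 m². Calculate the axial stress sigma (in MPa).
Model: a uniform prismatic bar under axial load, so sigma = P / A.
Convert to SI units:
  P = 451 kN = 451000 N
Substitute:
  sigma = 451000 / 0.0076
  sigma = 5.934 × 10⁷ Pa
Convert: sigma = 5.934 × 10⁷ Pa = 59.34 MPa
Final answer: sigma = 59.34 MPa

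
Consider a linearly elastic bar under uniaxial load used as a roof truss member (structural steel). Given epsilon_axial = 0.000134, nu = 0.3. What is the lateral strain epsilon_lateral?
Model: a linearly elastic bar under uniaxial load, so epsilon_lateral = -nu·epsilon_axial.
Substitute:
  epsilon_lateral = -(0.3 × 0.000134)
  epsilon_lateral = -4.02 × 10⁻⁵
Final answer: epsilon_lateral = -4.02 × 10⁻⁵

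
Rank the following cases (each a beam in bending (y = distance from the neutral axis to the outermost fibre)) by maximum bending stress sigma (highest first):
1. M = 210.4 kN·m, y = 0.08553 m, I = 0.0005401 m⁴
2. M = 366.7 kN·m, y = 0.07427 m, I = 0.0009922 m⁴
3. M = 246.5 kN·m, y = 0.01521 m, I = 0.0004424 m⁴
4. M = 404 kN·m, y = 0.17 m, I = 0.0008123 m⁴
Model: a beam in bending (y = distance from the neutral axis to the outermost fibre), so sigma = (M·y) / I (SI units).
  Case 1: sigma = (210400 × 0.08553) / 0.0005401 = 3.332 × 10⁷ Pa = 33.32 MPa
  Case 2: sigma = (366700 × 0.07427) / 0.0009922 = 2.745 × 10⁷ Pa = 27.45 MPa
  Case 3: sigma = (246500 × 0.01521) / 0.0004424 = 8.475 × 10⁶ Pa = 8.475 MPa
  Case 4: sigma = (404000 × 0.17) / 0.0008123 = 8.455 × 10⁷ Pa = 84.55 MPa
Ordering: 84.55 MPa (case 4) > 33.32 MPa (case 1) > 27.45 MPa (case 2) > 8.475 MPa (case 3)
Final answer: 4, 1, 2, 3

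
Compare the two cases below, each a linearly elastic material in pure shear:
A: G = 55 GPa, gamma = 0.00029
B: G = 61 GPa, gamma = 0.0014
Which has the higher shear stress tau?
Model: a linearly elastic material in pure shear, so tau = G·gamma (SI units).
  A: tau = (5.5 × 10¹⁰) × 0.00029 = 1.595 × 10⁷ Pa = 15.95 MPa
  B: tau = (6.1 × 10¹⁰) × 0.0014 = 8.54 × 10⁷ Pa = 85.4 MPa
85.4 MPa > 15.95 MPa, so B is larger.
Final answer: B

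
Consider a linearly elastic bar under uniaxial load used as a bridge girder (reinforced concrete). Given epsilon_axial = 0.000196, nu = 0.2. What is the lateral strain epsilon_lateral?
Model: a linearly elastic bar under uniaxial load, so epsilon_lateral = -nu·epsilon_axial.
Substitute:
  epsilon_lateral = -(0.2 × 0.000196)
  epsilon_lateral = -3.92 × 10⁻⁵
Final answer: epsilon_lateral = -3.92 × 10⁻⁵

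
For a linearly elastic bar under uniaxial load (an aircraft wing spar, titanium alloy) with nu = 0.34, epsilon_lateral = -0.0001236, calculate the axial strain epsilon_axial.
Model: a linearly elastic bar under uniaxial load, so epsilon_lateral = -nu·epsilon_axial.
Solve for epsilon_axial: epsilon_axial = -epsilon_lateral / nu.
Substitute:
  epsilon_axial = -(-0.0001236) / 0.34
  epsilon_axial = 0.0003635
Final answer: epsilon_axial = 0.0003635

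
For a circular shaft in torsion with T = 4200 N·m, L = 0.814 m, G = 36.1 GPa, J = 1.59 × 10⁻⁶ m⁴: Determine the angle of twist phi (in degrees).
Model: a circular shaft in torsion, so phi = (T·L) / (G·J).
Convert to SI units:
  G = 36.1 GPa = 3.61 × 10¹⁰ Pa
Substitute:
  phi = (4200 × 0.814) / ((3.61 × 10¹⁰) × (1.59 × 10⁻⁶))
  phi = 0.05956 rad
Convert to degrees: phi = 0.05956 × 180/π = 3.413°
Final answer: phi = 3.413°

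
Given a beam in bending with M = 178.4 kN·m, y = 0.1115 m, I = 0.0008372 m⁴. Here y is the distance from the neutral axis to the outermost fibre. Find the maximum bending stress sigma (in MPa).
Model: a beam in bending, so sigma = (M·y) / I.
Convert to SI units:
  M = 178.4 kN·m = 178400 N·m
Substitute:
  sigma = (178400 × 0.1115) / 0.0008372
  sigma = 2.376 × 10⁷ Pa
Convert: sigma = 2.376 × 10⁷ Pa = 23.76 MPa
Final answer: sigma = 23.76 MPa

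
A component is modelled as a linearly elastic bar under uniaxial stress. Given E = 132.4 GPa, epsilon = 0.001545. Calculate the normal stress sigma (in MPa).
Model: a linearly elastic bar under uniaxial stress, so sigma = E·epsilon.
Convert to SI units:
  E = 132.4 GPa = 1.324 × 10¹¹ Pa
Substitute:
  sigma = (1.324 × 10¹¹) × 0.001545
  sigma = 2.046 × 10⁸ Pa
Convert: sigma = 2.046 × 10⁸ Pa = 204.6 MPa
Final answer: sigma = 204.6 MPa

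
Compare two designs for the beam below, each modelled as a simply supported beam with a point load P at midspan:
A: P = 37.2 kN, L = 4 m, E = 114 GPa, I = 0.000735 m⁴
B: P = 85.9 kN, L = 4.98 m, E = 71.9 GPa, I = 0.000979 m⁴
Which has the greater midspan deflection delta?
Model: a simply supported beam with a point load P at midspan, so delta = (P·L^3) / (48·E·I) (SI units).
  A: delta = (37200 × 4^3) / (48 × (1.14 × 10¹¹) × 0.000735) = 0.000592 m = 0.592 mm
  B: delta = (85900 × 4.98^3) / (48 × (7.19 × 10¹⁰) × 0.000979) = 0.00314 m = 3.14 mm
3.14 mm > 0.592 mm, so B is larger.
Final answer: B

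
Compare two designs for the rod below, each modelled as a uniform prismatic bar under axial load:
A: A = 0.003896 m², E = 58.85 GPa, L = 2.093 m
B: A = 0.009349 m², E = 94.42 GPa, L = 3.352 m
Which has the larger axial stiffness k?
Model: a uniform prismatic bar under axial load, so k = (A·E) / L (SI units).
  A: k = (0.003896 × (5.885 × 10¹⁰)) / 2.093 = 1.095 × 10⁸ N/m = 109.5 MN/m
  B: k = (0.009349 × (9.442 × 10¹⁰)) / 3.352 = 2.633 × 10⁸ N/m = 263.3 MN/m
263.3 MN/m > 109.5 MN/m, so B is larger.
Final answer: B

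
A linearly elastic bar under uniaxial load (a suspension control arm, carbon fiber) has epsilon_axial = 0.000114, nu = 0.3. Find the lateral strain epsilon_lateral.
Model: a linearly elastic bar under uniaxial load, so epsilon_lateral = -nu·epsilon_axial.
Substitute:
  epsilon_lateral = -(0.3 × 0.000114)
  epsilon_lateral = -3.42 × 10⁻⁵
Final answer: epsilon_lateral = -3.42 × 10⁻⁵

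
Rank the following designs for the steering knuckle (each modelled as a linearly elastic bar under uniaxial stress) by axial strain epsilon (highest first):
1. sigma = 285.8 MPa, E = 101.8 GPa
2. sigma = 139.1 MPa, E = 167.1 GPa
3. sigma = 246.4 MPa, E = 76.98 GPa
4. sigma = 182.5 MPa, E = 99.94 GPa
Model: a linearly elastic bar under uniaxial stress, so epsilon = sigma / E (SI units).
  Case 1: epsilon = (2.858 × 10⁸) / (1.018 × 10¹¹) = 0.002807
  Case 2: epsilon = (1.391 × 10⁸) / (1.671 × 10¹¹) = 0.0008324
  Case 3: epsilon = (2.464 × 10⁸) / (7.698 × 10¹⁰) = 0.003201
  Case 4: epsilon = (1.825 × 10⁸) / (9.994 × 10¹⁰) = 0.001826
Ordering: 0.003201 (case 3) > 0.002807 (case 1) > 0.001826 (case 4) > 0.0008324 (case 2)
Final answer: 3, 1, 4, 2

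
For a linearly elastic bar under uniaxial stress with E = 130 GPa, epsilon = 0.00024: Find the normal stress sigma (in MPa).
Model: a linearly elastic bar under uniaxial stress, so sigma = E·epsilon.
Convert to SI units:
  E = 130 GPa = 1.3 × 10¹¹ Pa
Substitute:
  sigma = (1.3 × 10¹¹) × 0.00024
  sigma = 3.12 × 10⁷ Pa
Convert: sigma = 3.12 × 10⁷ Pa = 31.2 MPa
Final answer: sigma = 31.2 MPa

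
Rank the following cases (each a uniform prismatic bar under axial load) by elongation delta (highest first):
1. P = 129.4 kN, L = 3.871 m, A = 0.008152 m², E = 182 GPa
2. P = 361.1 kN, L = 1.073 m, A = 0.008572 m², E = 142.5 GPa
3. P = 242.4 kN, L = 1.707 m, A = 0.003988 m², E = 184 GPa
Model: a uniform prismatic bar under axial load, so delta = (P·L) / (A·E) (SI units).
  Case 1: delta = (129400 × 3.871) / (0.008152 × (1.82 × 10¹¹)) = 0.0003376 m = 0.3376 mm
  Case 2: delta = (361100 × 1.073) / (0.008572 × (1.425 × 10¹¹)) = 0.0003172 m = 0.3172 mm
  Case 3: delta = (242400 × 1.707) / (0.003988 × (1.84 × 10¹¹)) = 0.0005639 m = 0.5639 mm
Ordering: 0.5639 mm (case 3) > 0.3376 mm (case 1) > 0.3172 mm (case 2)
Final answer: 3, 1, 2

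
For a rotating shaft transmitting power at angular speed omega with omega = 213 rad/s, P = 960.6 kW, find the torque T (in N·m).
Model: a rotating shaft transmitting power at angular speed omega, so P = T·omega.
Solve for T: T = P / omega.
Convert to SI units:
  P = 960.6 kW = 960600 W
Substitute:
  T = 960600 / 213
  T = 4510 N·m
Final answer: T = 4510 N·m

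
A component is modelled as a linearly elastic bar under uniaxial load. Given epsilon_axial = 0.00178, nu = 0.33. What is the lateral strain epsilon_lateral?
Model: a linearly elastic bar under uniaxial load, so epsilon_lateral = -nu·epsilon_axial.
Substitute:
  epsilon_lateral = -(0.33 × 0.00178)
  epsilon_lateral = -0.0005874
Final answer: epsilon_lateral = -0.0005874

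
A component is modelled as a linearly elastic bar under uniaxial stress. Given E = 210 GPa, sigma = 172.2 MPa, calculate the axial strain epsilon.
Model: a linearly elastic bar under uniaxial stress, so sigma = E·epsilon.
Solve for epsilon: epsilon = sigma / E.
Convert to SI units:
  E = 210 GPa = 2.1 × 10¹¹ Pa
  sigma = 172.2 MPa = 1.722 × 10⁸ Pa
Substitute:
  epsilon = (1.722 × 10⁸) / (2.1 × 10¹¹)
  epsilon = 0.00082
Final answer: epsilon = 0.00082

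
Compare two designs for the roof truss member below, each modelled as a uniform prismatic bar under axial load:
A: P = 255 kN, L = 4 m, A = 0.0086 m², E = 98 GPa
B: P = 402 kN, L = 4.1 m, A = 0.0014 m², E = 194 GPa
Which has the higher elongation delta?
Model: a uniform prismatic bar under axial load, so delta = (P·L) / (A·E) (SI units).
  A: delta = (255000 × 4) / (0.0086 × (9.8 × 10¹⁰)) = 0.00121 m = 1.21 mm
  B: delta = (402000 × 4.1) / (0.0014 × (1.94 × 10¹¹)) = 0.006068 m = 6.068 mm
6.068 mm > 1.21 mm, so B is larger.
Final answer: B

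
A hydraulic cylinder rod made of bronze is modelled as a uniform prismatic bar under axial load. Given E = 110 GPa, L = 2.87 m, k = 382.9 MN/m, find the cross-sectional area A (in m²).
Model: a uniform prismatic bar under axial load, so k = (A·E) / L.
Solve for A: A = (k·L) / E.
Convert to SI units:
  E = 110 GPa = 1.1 × 10¹¹ Pa
  k = 382.9 MN/m = 3.829 × 10⁸ N/m
Substitute:
  A = ((3.829 × 10⁸) × 2.87) / (1.1 × 10¹¹)
  A = 0.00999 m²
Final answer: A = 0.00999 m²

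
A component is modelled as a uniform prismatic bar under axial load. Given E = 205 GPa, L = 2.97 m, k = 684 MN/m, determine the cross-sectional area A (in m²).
Model: a uniform prismatic bar under axial load, so k = (A·E) / L.
Solve for A: A = (k·L) / E.
Convert to SI units:
  E = 205 GPa = 2.05 × 10¹¹ Pa
  k = 684 MN/m = 6.84 × 10⁸ N/m
Substitute:
  A = ((6.84 × 10⁸) × 2.97) / (2.05 × 10¹¹)
  A = 0.00991 m²
Final answer: A = 0.00991 m²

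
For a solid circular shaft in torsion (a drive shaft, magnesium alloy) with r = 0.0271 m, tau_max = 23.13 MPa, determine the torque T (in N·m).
Model: a solid circular shaft in torsion, so tau_max = (2·T) / (π·r^3).
Solve for T: T = (π·tau_max·r^3) / 2.
Convert to SI units:
  tau_max = 23.13 MPa = 2.313 × 10⁷ Pa
Substitute:
  T = (π × (2.313 × 10⁷) × 0.0271^3) / 2
  T = 723.1 N·m
Final answer: T = 723.1 N·m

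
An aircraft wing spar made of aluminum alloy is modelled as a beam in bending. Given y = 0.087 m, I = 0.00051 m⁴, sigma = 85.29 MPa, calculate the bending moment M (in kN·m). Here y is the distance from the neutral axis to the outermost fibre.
Model: a beam in bending, so sigma = (M·y) / I.
Solve for M: M = (sigma·I) / y.
Convert to SI units:
  sigma = 85.29 MPa = 8.529 × 10⁷ Pa
Substitute:
  M = ((8.529 × 10⁷) × 0.00051) / 0.087
  M = 500000 N·m
Convert: M = 500000 N·m = 500 kN·m
Final answer: M = 500 kN·m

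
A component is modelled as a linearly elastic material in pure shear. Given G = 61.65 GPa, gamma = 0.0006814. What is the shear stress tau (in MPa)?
Model: a linearly elastic material in pure shear, so tau = G·gamma.
Convert to SI units:
  G = 61.65 GPa = 6.165 × 10¹⁰ Pa
Substitute:
  tau = (6.165 × 10¹⁰) × 0.0006814
  tau = 4.201 × 10⁷ Pa
Convert: tau = 4.201 × 10⁷ Pa = 42.01 MPa
Final answer: tau = 42.01 MPa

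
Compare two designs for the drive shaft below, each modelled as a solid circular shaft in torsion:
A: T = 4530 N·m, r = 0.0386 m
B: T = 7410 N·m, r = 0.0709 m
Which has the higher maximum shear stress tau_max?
Model: a solid circular shaft in torsion, so tau_max = (2·T) / (π·r^3) (SI units).
  A: tau_max = (2 × 4530) / (π × 0.0386^3) = 5.014 × 10⁷ Pa = 50.14 MPa
  B: tau_max = (2 × 7410) / (π × 0.0709^3) = 1.324 × 10⁷ Pa = 13.24 MPa
50.14 MPa > 13.24 MPa, so A is larger.
Final answer: A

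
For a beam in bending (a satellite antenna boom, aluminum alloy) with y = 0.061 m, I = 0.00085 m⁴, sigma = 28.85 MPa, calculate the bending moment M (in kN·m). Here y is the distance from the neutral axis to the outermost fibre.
Model: a beam in bending, so sigma = (M·y) / I.
Solve for M: M = (sigma·I) / y.
Convert to SI units:
  sigma = 28.85 MPa = 2.885 × 10⁷ Pa
Substitute:
  M = ((2.885 × 10⁷) × 0.00085) / 0.061
  M = 402000 N·m
Convert: M = 402000 N·m = 402 kN·m
Final answer: M = 402 kN·m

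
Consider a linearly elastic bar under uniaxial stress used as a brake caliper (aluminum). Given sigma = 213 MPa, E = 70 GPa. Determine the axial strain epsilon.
Model: a linearly elastic bar under uniaxial stress, so epsilon = sigma / E.
Convert to SI units:
  sigma = 213 MPa = 2.13 × 10⁸ Pa
  E = 70 GPa = 7 × 10¹⁰ Pa
Substitute:
  epsilon = (2.13 × 10⁸) / (7 × 10¹⁰)
  epsilon = 0.003043
Final answer: epsilon = 0.003043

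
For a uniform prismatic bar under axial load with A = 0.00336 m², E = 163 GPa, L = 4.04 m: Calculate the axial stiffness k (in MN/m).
Model: a uniform prismatic bar under axial load, so k = (A·E) / L.
Convert to SI units:
  E = 163 GPa = 1.63 × 10¹¹ Pa
Substitute:
  k = (0.00336 × (1.63 × 10¹¹)) / 4.04
  k = 1.356 × 10⁸ N/m
Convert: k = 1.356 × 10⁸ N/m = 135.6 MN/m
Final answer: k = 135.6 MN/m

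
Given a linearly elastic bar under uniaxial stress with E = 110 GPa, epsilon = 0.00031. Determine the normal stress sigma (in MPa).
Model: a linearly elastic bar under uniaxial stress, so sigma = E·epsilon.
Convert to SI units:
  E = 110 GPa = 1.1 × 10¹¹ Pa
Substitute:
  sigma = (1.1 × 10¹¹) × 0.00031
  sigma = 3.41 × 10⁷ Pa
Convert: sigma = 3.41 × 10⁷ Pa = 34.1 MPa
Final answer: sigma = 34.1 MPa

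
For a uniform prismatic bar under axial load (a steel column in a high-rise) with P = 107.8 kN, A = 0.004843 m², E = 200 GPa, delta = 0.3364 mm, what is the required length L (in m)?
Model: a uniform prismatic bar under axial load, so delta = (P·L) / (A·E).
Solve for L: L = (delta·A·E) / P.
Convert to SI units:
  P = 107.8 kN = 107800 N
  E = 200 GPa = 2 × 10¹¹ Pa
  delta = 0.3364 mm = 0.0003364 m
Substitute:
  L = (0.0003364 × 0.004843 × (2 × 10¹¹)) / 107800
  L = 3.023 m
Final answer: L = 3.023 m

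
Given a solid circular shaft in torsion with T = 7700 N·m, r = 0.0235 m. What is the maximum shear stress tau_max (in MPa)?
Model: a solid circular shaft in torsion, so tau_max = (2·T) / (π·r^3).
Substitute:
  tau_max = (2 × 7700) / (π × 0.0235^3)
  tau_max = 3.777 × 10⁸ Pa
Convert: tau_max = 3.777 × 10⁸ Pa = 377.7 MPa
Final answer: tau_max = 377.7 MPa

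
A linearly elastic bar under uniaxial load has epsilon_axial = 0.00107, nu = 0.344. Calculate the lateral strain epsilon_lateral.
Model: a linearly elastic bar under uniaxial load, so epsilon_lateral = -nu·epsilon_axial.
Substitute:
  epsilon_lateral = -(0.344 × 0.00107)
  epsilon_lateral = -0.0003681
Final answer: epsilon_lateral = -0.0003681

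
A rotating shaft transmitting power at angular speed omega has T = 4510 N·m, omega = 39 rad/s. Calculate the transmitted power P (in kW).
Model: a rotating shaft transmitting power at angular speed omega, so P = T·omega.
Substitute:
  P = 4510 × 39
  P = 175900 W
Convert: P = 175900 W = 175.9 kW
Final answer: P = 175.9 kW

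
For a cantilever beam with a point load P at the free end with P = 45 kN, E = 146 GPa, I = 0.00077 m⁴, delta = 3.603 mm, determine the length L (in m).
Model: a cantilever beam with a point load P at the free end, so delta = (P·L^3) / (3·E·I).
Solve for L: L = ((3·delta·E·I) / P)^(1/3).
Convert to SI units:
  P = 45 kN = 45000 N
  E = 146 GPa = 1.46 × 10¹¹ Pa
  delta = 3.603 mm = 0.003603 m
Substitute:
  L = ((3 × 0.003603 × (1.46 × 10¹¹) × 0.00077) / 45000)^(1/3)
  L = 3 m
Final answer: L = 3 m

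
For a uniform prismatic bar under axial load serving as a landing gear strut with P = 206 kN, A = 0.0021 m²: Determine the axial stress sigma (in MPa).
Model: a uniform prismatic bar under axial load, so sigma = P / A.
Convert to SI units:
  P = 206 kN = 206000 N
Substitute:
  sigma = 206000 / 0.0021
  sigma = 9.81 × 10⁷ Pa
Convert: sigma = 9.81 × 10⁷ Pa = 98.1 MPa
Final answer: sigma = 98.1 MPa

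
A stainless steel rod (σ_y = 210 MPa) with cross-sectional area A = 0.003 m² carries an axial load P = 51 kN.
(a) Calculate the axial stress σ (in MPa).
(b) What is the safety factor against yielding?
(a) Axial stress σ = P/A. Convert P = 51 kN = 51000 N.
  σ = 51000 / 0.003 = 1.7 × 10⁷ Pa = 17 MPa
(b) Safety factor SF = σ_y/σ = 210 / 17 = 12.35
Final answer: (a) σ = 17 MPa, (b) SF = 12.35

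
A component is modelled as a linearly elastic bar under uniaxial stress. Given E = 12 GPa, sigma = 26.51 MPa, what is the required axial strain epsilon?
Model: a linearly elastic bar under uniaxial stress, so sigma = E·epsilon.
Solve for epsilon: epsilon = sigma / E.
Convert to SI units:
  E = 12 GPa = 1.2 × 10¹⁰ Pa
  sigma = 26.51 MPa = 2.651 × 10⁷ Pa
Substitute:
  epsilon = (2.651 × 10⁷) / (1.2 × 10¹⁰)
  epsilon = 0.002209
Final answer: epsilon = 0.002209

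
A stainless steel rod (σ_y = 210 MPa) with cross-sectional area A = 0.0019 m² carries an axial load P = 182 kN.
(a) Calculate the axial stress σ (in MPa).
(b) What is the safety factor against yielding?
(a) Axial stress σ = P/A. Convert P = 182 kN = 182000 N.
  σ = 182000 / 0.0019 = 9.579 × 10⁷ Pa = 95.79 MPa
(b) Safety factor SF = σ_y/σ = 210 / 95.79 = 2.192
Final answer: (a) σ = 95.79 MPa, (b) SF = 2.192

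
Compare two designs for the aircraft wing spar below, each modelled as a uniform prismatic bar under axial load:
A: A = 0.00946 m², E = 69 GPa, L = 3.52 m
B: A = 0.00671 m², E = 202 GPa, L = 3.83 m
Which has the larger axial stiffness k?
Model: a uniform prismatic bar under axial load, so k = (A·E) / L (SI units).
  A: k = (0.00946 × (6.9 × 10¹⁰)) / 3.52 = 1.854 × 10⁸ N/m = 185.4 MN/m
  B: k = (0.00671 × (2.02 × 10¹¹)) / 3.83 = 3.539 × 10⁸ N/m = 353.9 MN/m
353.9 MN/m > 185.4 MN/m, so B is larger.
Final answer: B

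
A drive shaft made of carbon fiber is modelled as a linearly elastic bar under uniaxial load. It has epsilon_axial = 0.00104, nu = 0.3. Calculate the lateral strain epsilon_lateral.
Model: a linearly elastic bar under uniaxial load, so epsilon_lateral = -nu·epsilon_axial.
Substitute:
  epsilon_lateral = -(0.3 × 0.00104)
  epsilon_lateral = -0.000312
Final answer: epsilon_lateral = -0.000312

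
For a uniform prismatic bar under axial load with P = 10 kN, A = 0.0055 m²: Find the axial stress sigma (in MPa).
Model: a uniform prismatic bar under axial load, so sigma = P / A.
Convert to SI units:
  P = 10 kN = 10000 N
Substitute:
  sigma = 10000 / 0.0055
  sigma = 1.818 × 10⁶ Pa
Convert: sigma = 1.818 × 10⁶ Pa = 1.818 MPa
Final answer: sigma = 1.818 MPa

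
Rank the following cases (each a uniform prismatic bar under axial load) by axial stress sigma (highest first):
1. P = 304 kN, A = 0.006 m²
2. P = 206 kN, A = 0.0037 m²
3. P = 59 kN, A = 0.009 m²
Model: a uniform prismatic bar under axial load, so sigma = P / A (SI units).
  Case 1: sigma = 304000 / 0.006 = 5.067 × 10⁷ Pa = 50.67 MPa
  Case 2: sigma = 206000 / 0.0037 = 5.568 × 10⁷ Pa = 55.68 MPa
  Case 3: sigma = 59000 / 0.009 = 6.556 × 10⁶ Pa = 6.556 MPa
Ordering: 55.68 MPa (case 2) > 50.67 MPa (case 1) > 6.556 MPa (case 3)
Final answer: 2, 1, 3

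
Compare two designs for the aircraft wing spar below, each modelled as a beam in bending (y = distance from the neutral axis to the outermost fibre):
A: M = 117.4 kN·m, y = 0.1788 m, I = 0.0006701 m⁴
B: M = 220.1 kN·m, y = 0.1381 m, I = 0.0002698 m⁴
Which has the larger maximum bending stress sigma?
Model: a beam in bending (y = distance from the neutral axis to the outermost fibre), so sigma = (M·y) / I (SI units).
  A: sigma = (117400 × 0.1788) / 0.0006701 = 3.133 × 10⁷ Pa = 31.33 MPa
  B: sigma = (220100 × 0.1381) / 0.0002698 = 1.127 × 10⁸ Pa = 112.7 MPa
112.7 MPa > 31.33 MPa, so B is larger.
Final answer: B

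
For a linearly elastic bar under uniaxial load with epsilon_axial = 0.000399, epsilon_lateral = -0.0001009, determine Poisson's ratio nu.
Model: a linearly elastic bar under uniaxial load, so epsilon_lateral = -nu·epsilon_axial.
Solve for nu: nu = -epsilon_lateral / epsilon_axial.
Substitute:
  nu = -(-0.0001009) / 0.000399
  nu = 0.2529
Final answer: nu = 0.2529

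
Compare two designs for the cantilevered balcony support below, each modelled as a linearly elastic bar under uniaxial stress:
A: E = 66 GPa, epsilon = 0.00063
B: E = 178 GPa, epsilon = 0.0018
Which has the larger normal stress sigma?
Model: a linearly elastic bar under uniaxial stress, so sigma = E·epsilon (SI units).
  A: sigma = (6.6 × 10¹⁰) × 0.00063 = 4.158 × 10⁷ Pa = 41.58 MPa
  B: sigma = (1.78 × 10¹¹) × 0.0018 = 3.204 × 10⁸ Pa = 320.4 MPa
320.4 MPa > 41.58 MPa, so B is larger.
Final answer: B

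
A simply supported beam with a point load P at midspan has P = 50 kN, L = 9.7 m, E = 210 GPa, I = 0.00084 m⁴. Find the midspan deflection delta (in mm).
Model: a simply supported beam with a point load P at midspan, so delta = (P·L^3) / (48·E·I).
Convert to SI units:
  P = 50 kN = 50000 N
  E = 210 GPa = 2.1 × 10¹¹ Pa
Substitute:
  delta = (50000 × 9.7^3) / (48 × (2.1 × 10¹¹) × 0.00084)
  delta = 0.005389 m
Convert: delta = 0.005389 m = 5.389 mm
Final answer: delta = 5.389 mm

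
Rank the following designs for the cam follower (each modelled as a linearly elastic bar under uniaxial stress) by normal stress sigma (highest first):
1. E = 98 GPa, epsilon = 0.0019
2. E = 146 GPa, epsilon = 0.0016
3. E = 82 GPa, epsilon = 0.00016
Model: a linearly elastic bar under uniaxial stress, so sigma = E·epsilon (SI units).
  Case 1: sigma = (9.8 × 10¹⁰) × 0.0019 = 1.862 × 10⁸ Pa = 186.2 MPa
  Case 2: sigma = (1.46 × 10¹¹) × 0.0016 = 2.336 × 10⁸ Pa = 233.6 MPa
  Case 3: sigma = (8.2 × 10¹⁰) × 0.00016 = 1.312 × 10⁷ Pa = 13.12 MPa
Ordering: 233.6 MPa (case 2) > 186.2 MPa (case 1) > 13.12 MPa (case 3)
Final answer: 2, 1, 3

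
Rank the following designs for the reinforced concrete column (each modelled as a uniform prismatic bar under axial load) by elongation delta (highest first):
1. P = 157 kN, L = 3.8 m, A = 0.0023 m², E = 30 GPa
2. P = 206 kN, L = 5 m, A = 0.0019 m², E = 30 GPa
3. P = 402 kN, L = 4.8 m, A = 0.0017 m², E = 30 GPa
Model: a uniform prismatic bar under axial load, so delta = (P·L) / (A·E) (SI units).
  Case 1: delta = (157000 × 3.8) / (0.0023 × (3 × 10¹⁰)) = 0.008646 m = 8.646 mm
  Case 2: delta = (206000 × 5) / (0.0019 × (3 × 10¹⁰)) = 0.01807 m = 18.07 mm
  Case 3: delta = (402000 × 4.8) / (0.0017 × (3 × 10¹⁰)) = 0.03784 m = 37.84 mm
Ordering: 37.84 mm (case 3) > 18.07 mm (case 2) > 8.646 mm (case 1)
Final answer: 3, 2, 1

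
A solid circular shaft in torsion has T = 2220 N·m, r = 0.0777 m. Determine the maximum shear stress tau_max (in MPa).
Model: a solid circular shaft in torsion, so tau_max = (2·T) / (π·r^3).
Substitute:
  tau_max = (2 × 2220) / (π × 0.0777^3)
  tau_max = 3.013 × 10⁶ Pa
Convert: tau_max = 3.013 × 10⁶ Pa = 3.013 MPa
Final answer: tau_max = 3.013 MPa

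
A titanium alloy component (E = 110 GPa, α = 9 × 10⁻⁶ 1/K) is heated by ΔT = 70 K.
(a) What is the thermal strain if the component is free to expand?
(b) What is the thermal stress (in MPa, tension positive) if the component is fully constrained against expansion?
(a) Free thermal strain ε_th = α·ΔT = (9 × 10⁻⁶) × 70 = 0.00063
(b) Fully constrained, the expansion is suppressed, so σ = -E·α·ΔT. Convert E = 110 GPa = 1.1 × 10¹¹ Pa.
  σ = -(1.1 × 10¹¹) × (9 × 10⁻⁶) × 70 = -6.93 × 10⁷ Pa = -69.3 MPa (compressive)
Final answer: (a) ε_th = 0.00063, (b) σ = -69.3 MPa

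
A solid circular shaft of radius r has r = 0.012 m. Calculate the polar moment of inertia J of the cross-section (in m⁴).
Model: a solid circular shaft of radius r, so J = (π·r^4) / 2.
Substitute:
  J = (π × 0.012^4) / 2
  J = 3.257 × 10⁻⁸ m⁴
Final answer: J = 3.257 × 10⁻⁸ m⁴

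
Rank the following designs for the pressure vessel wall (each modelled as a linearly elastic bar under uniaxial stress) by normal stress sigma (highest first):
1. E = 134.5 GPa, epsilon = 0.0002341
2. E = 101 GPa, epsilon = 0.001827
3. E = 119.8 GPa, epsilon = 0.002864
Model: a linearly elastic bar under uniaxial stress, so sigma = E·epsilon (SI units).
  Case 1: sigma = (1.345 × 10¹¹) × 0.0002341 = 3.149 × 10⁷ Pa = 31.49 MPa
  Case 2: sigma = (1.01 × 10¹¹) × 0.001827 = 1.845 × 10⁸ Pa = 184.5 MPa
  Case 3: sigma = (1.198 × 10¹¹) × 0.002864 = 3.431 × 10⁸ Pa = 343.1 MPa
Ordering: 343.1 MPa (case 3) > 184.5 MPa (case 2) > 31.49 MPa (case 1)
Final answer: 3, 2, 1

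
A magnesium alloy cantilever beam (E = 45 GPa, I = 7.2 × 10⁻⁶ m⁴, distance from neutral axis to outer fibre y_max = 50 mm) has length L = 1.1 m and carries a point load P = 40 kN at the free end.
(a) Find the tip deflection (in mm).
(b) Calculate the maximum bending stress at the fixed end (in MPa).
(a) Tip deflection of a cantilever with an end point load: δ = P·L^3 / (3·E·I). Convert P = 40 kN = 40000 N, E = 45 GPa = 4.5 × 10¹⁰ Pa.
  δ = (40000 × 1.1^3) / (3 × (4.5 × 10¹⁰) × (7.2 × 10⁻⁶)) = 0.05477 m = 54.77 mm
(b) Maximum bending moment at the fixed end: M = P·L = 40000 × 1.1 = 44000 N·m. Convert y_max = 50 mm = 0.05 m.
  σ = M·y_max / I = (44000 × 0.05) / (7.2 × 10⁻⁶) = 3.056 × 10⁸ Pa = 305.6 MPa
Final answer: (a) δ = 54.77 mm, (b) σ = 305.6 MPa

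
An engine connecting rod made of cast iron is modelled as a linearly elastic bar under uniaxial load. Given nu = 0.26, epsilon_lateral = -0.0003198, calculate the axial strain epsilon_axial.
Model: a linearly elastic bar under uniaxial load, so epsilon_lateral = -nu·epsilon_axial.
Solve for epsilon_axial: epsilon_axial = -epsilon_lateral / nu.
Substitute:
  epsilon_axial = -(-0.0003198) / 0.26
  epsilon_axial = 0.00123
Final answer: epsilon_axial = 0.00123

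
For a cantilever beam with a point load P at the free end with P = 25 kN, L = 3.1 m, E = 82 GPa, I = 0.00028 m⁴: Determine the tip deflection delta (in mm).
Model: a cantilever beam with a point load P at the free end, so delta = (P·L^3) / (3·E·I).
Convert to SI units:
  P = 25 kN = 25000 N
  E = 82 GPa = 8.2 × 10¹⁰ Pa
Substitute:
  delta = (25000 × 3.1^3) / (3 × (8.2 × 10¹⁰) × 0.00028)
  delta = 0.01081 m
Convert: delta = 0.01081 m = 10.81 mm
Final answer: delta = 10.81 mm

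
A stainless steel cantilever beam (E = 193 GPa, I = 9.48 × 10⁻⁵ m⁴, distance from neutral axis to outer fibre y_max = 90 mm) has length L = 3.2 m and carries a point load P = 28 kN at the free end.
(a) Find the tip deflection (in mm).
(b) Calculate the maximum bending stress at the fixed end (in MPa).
(a) Tip deflection of a cantilever with an end point load: δ = P·L^3 / (3·E·I). Convert P = 28 kN = 28000 N, E = 193 GPa = 1.93 × 10¹¹ Pa.
  δ = (28000 × 3.2^3) / (3 × (1.93 × 10¹¹) × (9.48 × 10⁻⁵)) = 0.01672 m = 16.72 mm
(b) Maximum bending moment at the fixed end: M = P·L = 28000 × 3.2 = 89600 N·m. Convert y_max = 90 mm = 0.09 m.
  σ = M·y_max / I = (89600 × 0.09) / (9.48 × 10⁻⁵) = 8.506 × 10⁷ Pa = 85.06 MPa
Final answer: (a) δ = 16.72 mm, (b) σ = 85.06 MPa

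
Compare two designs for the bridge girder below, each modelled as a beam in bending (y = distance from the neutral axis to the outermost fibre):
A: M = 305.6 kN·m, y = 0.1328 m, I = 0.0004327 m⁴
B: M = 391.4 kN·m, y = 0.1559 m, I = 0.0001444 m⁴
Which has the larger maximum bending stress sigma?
Model: a beam in bending (y = distance from the neutral axis to the outermost fibre), so sigma = (M·y) / I (SI units).
  A: sigma = (305600 × 0.1328) / 0.0004327 = 9.379 × 10⁷ Pa = 93.79 MPa
  B: sigma = (391400 × 0.1559) / 0.0001444 = 4.226 × 10⁸ Pa = 422.6 MPa
422.6 MPa > 93.79 MPa, so B is larger.
Final answer: B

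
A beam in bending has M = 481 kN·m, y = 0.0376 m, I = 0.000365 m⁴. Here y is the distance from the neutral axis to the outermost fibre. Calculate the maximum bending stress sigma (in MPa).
Model: a beam in bending, so sigma = (M·y) / I.
Convert to SI units:
  M = 481 kN·m = 481000 N·m
Substitute:
  sigma = (481000 × 0.0376) / 0.000365
  sigma = 4.955 × 10⁷ Pa
Convert: sigma = 4.955 × 10⁷ Pa = 49.55 MPa
Final answer: sigma = 49.55 MPa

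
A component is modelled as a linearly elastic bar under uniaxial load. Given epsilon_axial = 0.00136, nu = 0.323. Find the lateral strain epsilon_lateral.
Model: a linearly elastic bar under uniaxial load, so epsilon_lateral = -nu·epsilon_axial.
Substitute:
  epsilon_lateral = -(0.323 × 0.00136)
  epsilon_lateral = -0.0004393
Final answer: epsilon_lateral = -0.0004393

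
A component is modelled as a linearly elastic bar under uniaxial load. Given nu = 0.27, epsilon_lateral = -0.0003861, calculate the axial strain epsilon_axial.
Model: a linearly elastic bar under uniaxial load, so epsilon_lateral = -nu·epsilon_axial.
Solve for epsilon_axial: epsilon_axial = -epsilon_lateral / nu.
Substitute:
  epsilon_axial = -(-0.0003861) / 0.27
  epsilon_axial = 0.00143
Final answer: epsilon_axial = 0.00143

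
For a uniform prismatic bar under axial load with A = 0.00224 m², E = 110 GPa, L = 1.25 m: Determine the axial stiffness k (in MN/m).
Model: a uniform prismatic bar under axial load, so k = (A·E) / L.
Convert to SI units:
  E = 110 GPa = 1.1 × 10¹¹ Pa
Substitute:
  k = (0.00224 × (1.1 × 10¹¹)) / 1.25
  k = 1.971 × 10⁸ N/m
Convert: k = 1.971 × 10⁸ N/m = 197.1 MN/m
Final answer: k = 197.1 MN/m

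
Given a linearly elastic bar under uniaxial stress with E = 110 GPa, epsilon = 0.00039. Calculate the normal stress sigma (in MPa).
Model: a linearly elastic bar under uniaxial stress, so sigma = E·epsilon.
Convert to SI units:
  E = 110 GPa = 1.1 × 10¹¹ Pa
Substitute:
  sigma = (1.1 × 10¹¹) × 0.00039
  sigma = 4.29 × 10⁷ Pa
Convert: sigma = 4.29 × 10⁷ Pa = 42.9 MPa
Final answer: sigma = 42.9 MPa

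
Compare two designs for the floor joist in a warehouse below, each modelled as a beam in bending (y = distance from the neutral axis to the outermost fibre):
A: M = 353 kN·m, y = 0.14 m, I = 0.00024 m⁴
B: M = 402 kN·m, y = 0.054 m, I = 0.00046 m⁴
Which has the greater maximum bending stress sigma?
Model: a beam in bending (y = distance from the neutral axis to the outermost fibre), so sigma = (M·y) / I (SI units).
  A: sigma = (353000 × 0.14) / 0.00024 = 2.059 × 10⁸ Pa = 205.9 MPa
  B: sigma = (402000 × 0.054) / 0.00046 = 4.719 × 10⁷ Pa = 47.19 MPa
205.9 MPa > 47.19 MPa, so A is larger.
Final answer: A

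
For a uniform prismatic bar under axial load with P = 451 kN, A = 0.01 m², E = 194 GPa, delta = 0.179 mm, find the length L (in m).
Model: a uniform prismatic bar under axial load, so delta = (P·L) / (A·E).
Solve for L: L = (delta·A·E) / P.
Convert to SI units:
  P = 451 kN = 451000 N
  E = 194 GPa = 1.94 × 10¹¹ Pa
  delta = 0.179 mm = 0.000179 m
Substitute:
  L = (0.000179 × 0.01 × (1.94 × 10¹¹)) / 451000
  L = 0.77 m
Final answer: L = 0.77 m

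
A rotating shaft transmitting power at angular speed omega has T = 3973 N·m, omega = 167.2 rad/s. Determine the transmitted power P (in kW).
Model: a rotating shaft transmitting power at angular speed omega, so P = T·omega.
Substitute:
  P = 3973 × 167.2
  P = 664300 W
Convert: P = 664300 W = 664.3 kW
Final answer: P = 664.3 kW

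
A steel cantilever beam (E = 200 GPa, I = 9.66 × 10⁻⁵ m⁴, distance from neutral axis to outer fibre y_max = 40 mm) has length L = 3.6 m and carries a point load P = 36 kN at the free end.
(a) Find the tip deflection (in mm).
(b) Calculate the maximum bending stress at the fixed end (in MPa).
(a) Tip deflection of a cantilever with an end point load: δ = P·L^3 / (3·E·I). Convert P = 36 kN = 36000 N, E = 200 GPa = 2 × 10¹¹ Pa.
  δ = (36000 × 3.6^3) / (3 × (2 × 10¹¹) × (9.66 × 10⁻⁵)) = 0.02898 m = 28.98 mm
(b) Maximum bending moment at the fixed end: M = P·L = 36000 × 3.6 = 129600 N·m. Convert y_max = 40 mm = 0.04 m.
  σ = M·y_max / I = (129600 × 0.04) / (9.66 × 10⁻⁵) = 5.366 × 10⁷ Pa = 53.66 MPa
Final answer: (a) δ = 28.98 mm, (b) σ = 53.66 MPa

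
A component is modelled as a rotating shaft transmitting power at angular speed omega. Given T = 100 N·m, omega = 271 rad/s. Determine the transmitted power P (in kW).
Model: a rotating shaft transmitting power at angular speed omega, so P = T·omega.
Substitute:
  P = 100 × 271
  P = 27100 W
Convert: P = 27100 W = 27.1 kW
Final answer: P = 27.1 kW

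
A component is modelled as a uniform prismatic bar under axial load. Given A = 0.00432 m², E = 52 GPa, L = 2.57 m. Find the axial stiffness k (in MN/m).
Model: a uniform prismatic bar under axial load, so k = (A·E) / L.
Convert to SI units:
  E = 52 GPa = 5.2 × 10¹⁰ Pa
Substitute:
  k = (0.00432 × (5.2 × 10¹⁰)) / 2.57
  k = 8.741 × 10⁷ N/m
Convert: k = 8.741 × 10⁷ N/m = 87.41 MN/m
Final answer: k = 87.41 MN/m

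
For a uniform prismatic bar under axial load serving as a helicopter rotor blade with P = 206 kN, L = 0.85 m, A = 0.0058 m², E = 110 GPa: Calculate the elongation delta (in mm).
Model: a uniform prismatic bar under axial load, so delta = (P·L) / (A·E).
Convert to SI units:
  P = 206 kN = 206000 N
  E = 110 GPa = 1.1 × 10¹¹ Pa
Substitute:
  delta = (206000 × 0.85) / (0.0058 × (1.1 × 10¹¹))
  delta = 0.0002745 m
Convert: delta = 0.0002745 m = 0.2745 mm
Final answer: delta = 0.2745 mm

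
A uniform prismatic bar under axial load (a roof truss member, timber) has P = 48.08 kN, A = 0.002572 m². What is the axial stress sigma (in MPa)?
Model: a uniform prismatic bar under axial load, so sigma = P / A.
Convert to SI units:
  P = 48.08 kN = 48080 N
Substitute:
  sigma = 48080 / 0.002572
  sigma = 1.869 × 10⁷ Pa
Convert: sigma = 1.869 × 10⁷ Pa = 18.69 MPa
Final answer: sigma = 18.69 MPa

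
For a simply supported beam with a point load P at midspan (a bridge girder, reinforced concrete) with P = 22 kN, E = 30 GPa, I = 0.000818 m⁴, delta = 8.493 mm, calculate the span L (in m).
Model: a simply supported beam with a point load P at midspan, so delta = (P·L^3) / (48·E·I).
Solve for L: L = ((48·delta·E·I) / P)^(1/3).
Convert to SI units:
  P = 22 kN = 22000 N
  E = 30 GPa = 3 × 10¹⁰ Pa
  delta = 8.493 mm = 0.008493 m
Substitute:
  L = ((48 × 0.008493 × (3 × 10¹⁰) × 0.000818) / 22000)^(1/3)
  L = 7.69 m
Final answer: L = 7.69 m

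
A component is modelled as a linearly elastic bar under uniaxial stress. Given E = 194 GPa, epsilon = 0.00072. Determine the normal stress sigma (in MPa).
Model: a linearly elastic bar under uniaxial stress, so sigma = E·epsilon.
Convert to SI units:
  E = 194 GPa = 1.94 × 10¹¹ Pa
Substitute:
  sigma = (1.94 × 10¹¹) × 0.00072
  sigma = 1.397 × 10⁸ Pa
Convert: sigma = 1.397 × 10⁸ Pa = 139.7 MPa
Final answer: sigma = 139.7 MPa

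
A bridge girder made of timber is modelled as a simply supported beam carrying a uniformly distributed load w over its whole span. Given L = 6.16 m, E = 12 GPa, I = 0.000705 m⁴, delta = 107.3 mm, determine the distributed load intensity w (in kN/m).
Model: a simply supported beam carrying a uniformly distributed load w over its whole span, so delta = (5·w·L^4) / (384·E·I).
Solve for w: w = (384·delta·E·I) / (5·L^4).
Convert to SI units:
  E = 12 GPa = 1.2 × 10¹⁰ Pa
  delta = 107.3 mm = 0.1073 m
Substitute:
  w = (384 × 0.1073 × (1.2 × 10¹⁰) × 0.000705) / (5 × 6.16^4)
  w = 48420 N/m
Convert: w = 48420 N/m = 48.42 kN/m
Final answer: w = 48.42 kN/m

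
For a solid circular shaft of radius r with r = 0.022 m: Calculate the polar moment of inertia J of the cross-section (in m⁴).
Model: a solid circular shaft of radius r, so J = (π·r^4) / 2.
Substitute:
  J = (π × 0.022^4) / 2
  J = 3.68 × 10⁻⁷ m⁴
Final answer: J = 3.68 × 10⁻⁷ m⁴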